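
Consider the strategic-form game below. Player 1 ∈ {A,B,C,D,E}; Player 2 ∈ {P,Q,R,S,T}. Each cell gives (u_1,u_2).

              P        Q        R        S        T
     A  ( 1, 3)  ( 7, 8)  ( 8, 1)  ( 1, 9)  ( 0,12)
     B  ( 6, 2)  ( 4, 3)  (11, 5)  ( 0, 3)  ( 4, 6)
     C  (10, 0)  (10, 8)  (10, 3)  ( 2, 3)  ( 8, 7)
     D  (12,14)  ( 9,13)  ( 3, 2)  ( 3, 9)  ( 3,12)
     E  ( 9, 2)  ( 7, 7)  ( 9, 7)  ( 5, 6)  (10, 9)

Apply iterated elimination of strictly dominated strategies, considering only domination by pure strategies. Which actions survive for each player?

Survivors P1:{C,D,E} P2:{P,Q,T}

P1 drop A (C beats it: P:10>1 Q:10>7 R:10>8 S:2>1 T:8>0)
P2 drop R (T beats it: B:6>5 C:7>3 D:12>2 E:9>7)
P1 drop B (C beats it: P:10>6 Q:10>4 S:2>0 T:8>4)
P2 drop S (Q beats it: C:8>3 D:13>9 E:7>6)
P1→{C,D,E} P2→{P,Q,T}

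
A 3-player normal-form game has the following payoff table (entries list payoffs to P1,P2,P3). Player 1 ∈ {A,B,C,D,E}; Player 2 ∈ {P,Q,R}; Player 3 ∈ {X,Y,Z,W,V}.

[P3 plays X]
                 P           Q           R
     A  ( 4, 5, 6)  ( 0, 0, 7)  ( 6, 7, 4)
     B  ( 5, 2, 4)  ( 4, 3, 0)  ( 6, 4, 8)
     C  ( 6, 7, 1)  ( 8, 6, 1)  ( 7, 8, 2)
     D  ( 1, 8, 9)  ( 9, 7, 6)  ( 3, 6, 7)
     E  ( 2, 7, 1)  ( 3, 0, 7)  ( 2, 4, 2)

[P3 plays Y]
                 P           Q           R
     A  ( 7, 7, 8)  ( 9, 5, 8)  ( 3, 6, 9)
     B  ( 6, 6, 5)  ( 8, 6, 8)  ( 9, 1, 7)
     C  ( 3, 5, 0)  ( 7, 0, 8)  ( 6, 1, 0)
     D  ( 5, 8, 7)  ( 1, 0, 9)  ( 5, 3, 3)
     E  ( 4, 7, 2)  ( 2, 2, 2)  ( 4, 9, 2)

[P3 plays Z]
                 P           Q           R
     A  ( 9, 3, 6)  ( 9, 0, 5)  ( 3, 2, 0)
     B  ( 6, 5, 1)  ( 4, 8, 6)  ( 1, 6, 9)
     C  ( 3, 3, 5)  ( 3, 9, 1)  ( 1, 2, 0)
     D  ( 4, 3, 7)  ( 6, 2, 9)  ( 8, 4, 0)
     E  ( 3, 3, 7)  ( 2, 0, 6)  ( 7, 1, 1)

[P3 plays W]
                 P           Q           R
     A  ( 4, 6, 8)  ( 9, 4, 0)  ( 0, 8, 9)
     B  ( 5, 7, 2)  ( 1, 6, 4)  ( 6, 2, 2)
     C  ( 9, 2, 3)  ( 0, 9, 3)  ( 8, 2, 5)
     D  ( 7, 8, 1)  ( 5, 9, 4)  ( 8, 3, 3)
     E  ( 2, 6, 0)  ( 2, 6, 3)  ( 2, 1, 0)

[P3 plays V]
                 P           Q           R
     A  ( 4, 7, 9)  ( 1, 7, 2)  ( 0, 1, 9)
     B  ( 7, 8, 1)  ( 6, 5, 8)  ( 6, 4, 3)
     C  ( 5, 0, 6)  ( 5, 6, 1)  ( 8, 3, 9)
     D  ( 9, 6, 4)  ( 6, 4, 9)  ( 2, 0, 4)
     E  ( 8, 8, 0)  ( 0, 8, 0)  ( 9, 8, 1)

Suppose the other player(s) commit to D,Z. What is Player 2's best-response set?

BR_2 = {R}

u_2(P vs D,Z) = 3
u_2(Q vs D,Z) = 2
u_2(R vs D,Z) = 4
max payoff 4 at {R}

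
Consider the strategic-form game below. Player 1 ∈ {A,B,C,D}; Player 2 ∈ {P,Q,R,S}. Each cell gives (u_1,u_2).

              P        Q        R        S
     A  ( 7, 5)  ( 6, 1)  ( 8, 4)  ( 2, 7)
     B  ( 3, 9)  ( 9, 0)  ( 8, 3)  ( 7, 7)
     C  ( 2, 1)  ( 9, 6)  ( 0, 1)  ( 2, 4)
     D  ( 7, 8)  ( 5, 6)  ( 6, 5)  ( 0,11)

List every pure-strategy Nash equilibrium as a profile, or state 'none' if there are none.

(A,P): not NE [P2→S gives 7>5]
(A,Q): not NE [P1→C gives 9>6; P2→S gives 7>1]
(A,R): not NE [P2→S gives 7>4]
(A,S): not NE [P1→B gives 7>2]
(B,P): not NE [P1→D gives 7>3]
(B,Q): not NE [P2→P gives 9>0]
(B,R): not NE [P2→P gives 9>3]
(B,S): not NE [P2→P gives 9>7]
(C,P): not NE [P1→D gives 7>2; P2→Q gives 6>1]
(C,Q): NE
(C,R): not NE [P1→B gives 8>0; P2→Q gives 6>1]
(C,S): not NE [P1→B gives 7>2; P2→Q gives 6>4]
(D,P): not NE [P2→S gives 11>8]
(D,Q): not NE [P1→C gives 9>5; P2→S gives 11>6]
(D,R): not NE [P1→B gives 8>6; P2→S gives 11>5]
(D,S): not NE [P1→B gives 7>0]

PSNE = {(C,Q)}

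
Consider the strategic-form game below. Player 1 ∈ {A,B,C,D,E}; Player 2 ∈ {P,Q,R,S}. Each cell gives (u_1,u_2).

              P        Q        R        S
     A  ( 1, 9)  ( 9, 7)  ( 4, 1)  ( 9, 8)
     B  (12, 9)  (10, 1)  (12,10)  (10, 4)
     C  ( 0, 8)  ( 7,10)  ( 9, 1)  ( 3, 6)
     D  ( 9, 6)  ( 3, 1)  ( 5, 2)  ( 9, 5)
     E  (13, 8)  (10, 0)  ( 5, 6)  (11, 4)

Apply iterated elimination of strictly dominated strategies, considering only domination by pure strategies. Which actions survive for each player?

P1 drop A (B beats it: P:12>1 Q:10>9 R:12>4 S:10>9)
P1 drop C (B beats it: P:12>0 Q:10>7 R:12>9 S:10>3)
P1 drop D (B beats it: P:12>9 Q:10>3 R:12>5 S:10>9)
P2 drop Q (P beats it: B:9>1 E:8>0)
P2 drop S (P beats it: B:9>4 E:8>4)
P1→{B,E} P2→{P,R}

Remaining: P1:{B,E} P2:{P,R}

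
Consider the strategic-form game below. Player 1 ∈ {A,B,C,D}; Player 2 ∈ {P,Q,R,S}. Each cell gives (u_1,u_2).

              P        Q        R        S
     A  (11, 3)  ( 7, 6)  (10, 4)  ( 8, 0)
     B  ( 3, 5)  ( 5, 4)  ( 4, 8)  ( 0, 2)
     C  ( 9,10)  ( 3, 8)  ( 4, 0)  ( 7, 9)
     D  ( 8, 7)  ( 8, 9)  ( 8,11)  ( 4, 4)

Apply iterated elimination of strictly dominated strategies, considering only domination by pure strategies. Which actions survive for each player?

P1 drop B (A beats it: P:11>3 Q:7>5 R:10>4 S:8>0)
P1 drop C (A beats it: P:11>9 Q:7>3 R:10>4 S:8>7)
P2 drop P (Q beats it: A:6>3 D:9>7)
P2 drop S (Q beats it: A:6>0 D:9>4)
P1→{A,D} P2→{Q,R}

Survivors P1:{A,D} P2:{Q,R}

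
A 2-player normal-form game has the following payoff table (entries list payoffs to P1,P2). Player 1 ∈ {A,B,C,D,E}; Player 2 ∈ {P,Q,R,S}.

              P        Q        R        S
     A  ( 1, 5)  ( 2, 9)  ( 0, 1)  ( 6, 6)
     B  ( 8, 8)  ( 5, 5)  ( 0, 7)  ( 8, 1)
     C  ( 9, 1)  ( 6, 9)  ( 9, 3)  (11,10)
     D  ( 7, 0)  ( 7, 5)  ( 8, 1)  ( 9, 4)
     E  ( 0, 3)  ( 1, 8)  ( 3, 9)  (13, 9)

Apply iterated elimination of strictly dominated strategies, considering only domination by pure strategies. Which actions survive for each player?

IESDS → P1:{C,D,E} P2:{Q,R,S}

P1 drop A (C beats it: P:9>1 Q:6>2 R:9>0 S:11>6)
P1 drop B (C beats it: P:9>8 Q:6>5 R:9>0 S:11>8)
P2 drop P (Q beats it: C:9>1 D:5>0 E:8>3)
P1→{C,D,E} P2→{Q,R,S}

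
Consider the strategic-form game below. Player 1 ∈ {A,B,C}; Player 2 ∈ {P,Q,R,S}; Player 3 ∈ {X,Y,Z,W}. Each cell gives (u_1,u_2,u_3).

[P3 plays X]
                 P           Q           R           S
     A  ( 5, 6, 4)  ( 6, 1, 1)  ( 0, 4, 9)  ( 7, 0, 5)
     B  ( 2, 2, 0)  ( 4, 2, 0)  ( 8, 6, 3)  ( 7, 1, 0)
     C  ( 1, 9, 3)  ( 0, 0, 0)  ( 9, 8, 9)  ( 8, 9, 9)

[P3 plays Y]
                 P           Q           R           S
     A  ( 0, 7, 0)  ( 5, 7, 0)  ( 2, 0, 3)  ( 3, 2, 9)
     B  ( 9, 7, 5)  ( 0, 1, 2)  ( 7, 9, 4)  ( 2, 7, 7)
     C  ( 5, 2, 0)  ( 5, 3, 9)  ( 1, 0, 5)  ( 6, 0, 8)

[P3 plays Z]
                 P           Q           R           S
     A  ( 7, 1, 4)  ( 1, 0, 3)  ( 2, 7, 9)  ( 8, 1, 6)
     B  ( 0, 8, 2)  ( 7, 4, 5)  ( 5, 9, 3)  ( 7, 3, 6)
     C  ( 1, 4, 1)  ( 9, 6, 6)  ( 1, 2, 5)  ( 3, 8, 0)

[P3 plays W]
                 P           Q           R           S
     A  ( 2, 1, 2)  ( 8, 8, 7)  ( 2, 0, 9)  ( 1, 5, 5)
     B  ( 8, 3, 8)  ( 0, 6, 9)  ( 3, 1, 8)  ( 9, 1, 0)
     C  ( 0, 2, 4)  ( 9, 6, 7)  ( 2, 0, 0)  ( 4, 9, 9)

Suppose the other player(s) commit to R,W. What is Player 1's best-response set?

u_1(A vs R,W) = 2
u_1(B vs R,W) = 3
u_1(C vs R,W) = 2
max payoff 3 at {B}

P1 best: {B}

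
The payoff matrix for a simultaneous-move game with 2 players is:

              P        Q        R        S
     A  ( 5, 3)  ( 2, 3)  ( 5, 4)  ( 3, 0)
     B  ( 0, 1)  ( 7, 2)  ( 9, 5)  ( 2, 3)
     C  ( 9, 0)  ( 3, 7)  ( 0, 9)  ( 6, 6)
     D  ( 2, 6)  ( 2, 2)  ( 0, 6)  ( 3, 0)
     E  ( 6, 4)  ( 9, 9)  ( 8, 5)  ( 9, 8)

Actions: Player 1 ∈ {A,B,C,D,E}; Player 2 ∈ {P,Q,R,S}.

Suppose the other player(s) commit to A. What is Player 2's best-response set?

u_2(P vs A) = 3
u_2(Q vs A) = 3
u_2(R vs A) = 4
u_2(S vs A) = 0
max payoff 4 at {R}

BR_2 = {R}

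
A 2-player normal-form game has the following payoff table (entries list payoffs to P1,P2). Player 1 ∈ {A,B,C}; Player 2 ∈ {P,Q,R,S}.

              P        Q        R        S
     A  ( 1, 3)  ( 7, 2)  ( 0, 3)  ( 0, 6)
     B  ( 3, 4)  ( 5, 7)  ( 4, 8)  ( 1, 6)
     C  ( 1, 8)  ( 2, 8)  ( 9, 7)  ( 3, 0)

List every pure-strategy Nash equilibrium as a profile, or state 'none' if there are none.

PSNE: ∅

(A,P): not NE [P1→B gives 3>1; P2→S gives 6>3]
(A,Q): not NE [P2→S gives 6>2]
(A,R): not NE [P1→C gives 9>0; P2→S gives 6>3]
(A,S): not NE [P1→C gives 3>0]
(B,P): not NE [P2→R gives 8>4]
(B,Q): not NE [P1→A gives 7>5; P2→R gives 8>7]
(B,R): not NE [P1→C gives 9>4]
(B,S): not NE [P1→C gives 3>1; P2→R gives 8>6]
(C,P): not NE [P1→B gives 3>1]
(C,Q): not NE [P1→A gives 7>2]
(C,R): not NE [P2→Q gives 8>7]
(C,S): not NE [P2→Q gives 8>0]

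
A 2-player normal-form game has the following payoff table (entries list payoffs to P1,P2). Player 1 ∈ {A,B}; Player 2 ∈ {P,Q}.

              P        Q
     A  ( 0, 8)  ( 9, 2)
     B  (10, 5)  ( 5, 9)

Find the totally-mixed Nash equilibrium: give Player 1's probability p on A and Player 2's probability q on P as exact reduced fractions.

(p,q) = (2/5, 2/7)

P1 indiff ⇒ q·0+(1-q)·9 = q·10+(1-q)·5 ⇒ q(-10) = (1-q)(-4) ⇒ q = 2/7
P2 indiff ⇒ p·8+(1-p)·5 = p·2+(1-p)·9 ⇒ p(6) = (1-p)(4) ⇒ p = 2/5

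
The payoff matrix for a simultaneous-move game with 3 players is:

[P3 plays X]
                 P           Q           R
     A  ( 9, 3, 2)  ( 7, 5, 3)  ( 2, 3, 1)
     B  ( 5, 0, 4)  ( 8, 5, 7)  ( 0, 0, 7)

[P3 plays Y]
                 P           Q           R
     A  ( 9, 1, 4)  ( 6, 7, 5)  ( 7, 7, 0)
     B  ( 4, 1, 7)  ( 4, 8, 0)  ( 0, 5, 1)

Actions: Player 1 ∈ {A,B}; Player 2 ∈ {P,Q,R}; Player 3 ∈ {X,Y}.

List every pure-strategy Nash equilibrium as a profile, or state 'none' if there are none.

PSNE = {(A,Q,Y), (B,Q,X)}

(A,P,X): not NE [P2→Q gives 5>3; P3→Y gives 4>2]
(A,P,Y): not NE [P2→R gives 7>1]
(A,Q,X): not NE [P1→B gives 8>7; P3→Y gives 5>3]
(A,Q,Y): NE
(A,R,X): not NE [P2→Q gives 5>3]
(A,R,Y): not NE [P3→X gives 1>0]
(B,P,X): not NE [P1→A gives 9>5; P2→Q gives 5>0; P3→Y gives 7>4]
(B,P,Y): not NE [P1→A gives 9>4; P2→Q gives 8>1]
(B,Q,X): NE
(B,Q,Y): not NE [P1→A gives 6>4; P3→X gives 7>0]
(B,R,X): not NE [P1→A gives 2>0; P2→Q gives 5>0]
(B,R,Y): not NE [P1→A gives 7>0; P2→Q gives 8>5; P3→X gives 7>1]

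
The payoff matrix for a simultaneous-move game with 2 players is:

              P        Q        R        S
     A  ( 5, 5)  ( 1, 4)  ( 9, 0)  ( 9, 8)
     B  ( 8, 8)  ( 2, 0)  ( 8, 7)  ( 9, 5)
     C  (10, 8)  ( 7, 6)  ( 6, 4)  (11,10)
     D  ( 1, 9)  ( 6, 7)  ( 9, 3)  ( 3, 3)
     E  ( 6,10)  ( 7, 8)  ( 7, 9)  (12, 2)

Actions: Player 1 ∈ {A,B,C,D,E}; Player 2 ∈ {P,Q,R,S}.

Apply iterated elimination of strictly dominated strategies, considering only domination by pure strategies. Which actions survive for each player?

Survivors P1:{C,E} P2:{P,S}

P2 drop Q (P beats it: A:5>4 B:8>0 C:8>6 D:9>7 E:10>8)
P2 drop R (P beats it: A:5>0 B:8>7 C:8>4 D:9>3 E:10>9)
P1 drop A (C beats it: P:10>5 S:11>9)
P1 drop B (C beats it: P:10>8 S:11>9)
P1 drop D (C beats it: P:10>1 S:11>3)
P1→{C,E} P2→{P,S}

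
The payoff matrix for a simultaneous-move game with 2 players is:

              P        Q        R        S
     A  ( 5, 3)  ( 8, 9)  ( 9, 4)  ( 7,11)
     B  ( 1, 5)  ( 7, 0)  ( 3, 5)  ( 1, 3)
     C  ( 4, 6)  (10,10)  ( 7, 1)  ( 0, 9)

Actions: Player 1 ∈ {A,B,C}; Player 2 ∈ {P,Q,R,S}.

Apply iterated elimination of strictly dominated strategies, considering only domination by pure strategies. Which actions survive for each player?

P1 drop B (A beats it: P:5>1 Q:8>7 R:9>3 S:7>1)
P2 drop P (Q beats it: A:9>3 C:10>6)
P2 drop R (Q beats it: A:9>4 C:10>1)
P1→{A,C} P2→{Q,S}

IESDS → P1:{A,C} P2:{Q,S}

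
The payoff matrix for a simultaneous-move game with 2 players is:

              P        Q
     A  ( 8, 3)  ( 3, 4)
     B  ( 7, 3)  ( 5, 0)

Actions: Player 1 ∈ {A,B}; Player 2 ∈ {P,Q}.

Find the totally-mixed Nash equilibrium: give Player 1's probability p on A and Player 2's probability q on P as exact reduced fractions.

(p,q) = (3/4, 2/3)

P1 indiff ⇒ q·8+(1-q)·3 = q·7+(1-q)·5 ⇒ q(1) = (1-q)(2) ⇒ q = 2/3
P2 indiff ⇒ p·3+(1-p)·3 = p·4+(1-p)·0 ⇒ p(-1) = (1-p)(-3) ⇒ p = 3/4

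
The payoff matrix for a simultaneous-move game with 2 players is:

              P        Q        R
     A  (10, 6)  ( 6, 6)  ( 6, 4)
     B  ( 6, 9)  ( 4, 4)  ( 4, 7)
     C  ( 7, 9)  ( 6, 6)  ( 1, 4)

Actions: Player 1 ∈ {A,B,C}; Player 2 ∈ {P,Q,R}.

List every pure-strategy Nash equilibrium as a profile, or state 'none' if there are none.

PSNE = {(A,P), (A,Q)}

(A,P): NE
(A,Q): NE
(A,R): not NE [P2→Q gives 6>4]
(B,P): not NE [P1→A gives 10>6]
(B,Q): not NE [P1→C gives 6>4; P2→P gives 9>4]
(B,R): not NE [P1→A gives 6>4; P2→P gives 9>7]
(C,P): not NE [P1→A gives 10>7]
(C,Q): not NE [P2→P gives 9>6]
(C,R): not NE [P1→A gives 6>1; P2→P gives 9>4]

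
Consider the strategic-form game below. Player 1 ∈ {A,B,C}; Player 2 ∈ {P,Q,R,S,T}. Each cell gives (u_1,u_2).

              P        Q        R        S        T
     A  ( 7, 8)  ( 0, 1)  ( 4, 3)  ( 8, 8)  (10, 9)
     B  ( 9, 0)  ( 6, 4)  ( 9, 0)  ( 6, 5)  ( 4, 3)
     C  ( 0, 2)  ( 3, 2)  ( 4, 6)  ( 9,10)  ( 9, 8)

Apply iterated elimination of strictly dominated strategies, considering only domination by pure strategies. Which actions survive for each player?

IESDS → P1:{A,C} P2:{S,T}

P2 drop P (T beats it: A:9>8 B:3>0 C:8>2)
P2 drop Q (S beats it: A:8>1 B:5>4 C:10>2)
P2 drop R (S beats it: A:8>3 B:5>0 C:10>6)
P1 drop B (A beats it: S:8>6 T:10>4)
P1→{A,C} P2→{S,T}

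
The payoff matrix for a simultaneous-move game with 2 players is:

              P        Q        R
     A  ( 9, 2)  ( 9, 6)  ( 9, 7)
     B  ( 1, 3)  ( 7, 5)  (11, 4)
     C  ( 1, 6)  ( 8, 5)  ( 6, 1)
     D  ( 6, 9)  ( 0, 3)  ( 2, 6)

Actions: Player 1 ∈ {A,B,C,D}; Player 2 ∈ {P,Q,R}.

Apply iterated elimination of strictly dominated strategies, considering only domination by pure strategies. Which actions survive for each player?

P1 drop C (A beats it: P:9>1 Q:9>8 R:9>6)
P1 drop D (A beats it: P:9>6 Q:9>0 R:9>2)
P2 drop P (Q beats it: A:6>2 B:5>3)
P1→{A,B} P2→{Q,R}

Remaining: P1:{A,B} P2:{Q,R}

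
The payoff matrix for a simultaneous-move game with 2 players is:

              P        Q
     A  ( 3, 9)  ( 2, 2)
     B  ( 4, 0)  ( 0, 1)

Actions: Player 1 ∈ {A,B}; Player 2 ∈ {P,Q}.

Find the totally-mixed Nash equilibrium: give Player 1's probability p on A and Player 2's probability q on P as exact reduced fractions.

P1 indiff ⇒ q·3+(1-q)·2 = q·4+(1-q)·0 ⇒ q(-1) = (1-q)(-2) ⇒ q = 2/3
P2 indiff ⇒ p·9+(1-p)·0 = p·2+(1-p)·1 ⇒ p(7) = (1-p)(1) ⇒ p = 1/8

P1 mixes 1/8 on A; P2 mixes 2/3 on P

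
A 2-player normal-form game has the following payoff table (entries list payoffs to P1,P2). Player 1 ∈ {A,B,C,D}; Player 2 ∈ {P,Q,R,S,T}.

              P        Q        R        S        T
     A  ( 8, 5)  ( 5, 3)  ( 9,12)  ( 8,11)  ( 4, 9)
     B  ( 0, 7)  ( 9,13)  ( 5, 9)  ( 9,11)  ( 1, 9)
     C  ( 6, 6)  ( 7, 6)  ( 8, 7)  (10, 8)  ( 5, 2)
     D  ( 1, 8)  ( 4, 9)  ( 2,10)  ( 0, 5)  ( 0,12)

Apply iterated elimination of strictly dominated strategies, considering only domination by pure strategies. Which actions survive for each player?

P1 drop D (A beats it: P:8>1 Q:5>4 R:9>2 S:8>0 T:4>0)
P2 drop P (R beats it: A:12>5 B:9>7 C:7>6)
P2 drop T (S beats it: A:11>9 B:11>9 C:8>2)
P1→{A,B,C} P2→{Q,R,S}

IESDS → P1:{A,B,C} P2:{Q,R,S}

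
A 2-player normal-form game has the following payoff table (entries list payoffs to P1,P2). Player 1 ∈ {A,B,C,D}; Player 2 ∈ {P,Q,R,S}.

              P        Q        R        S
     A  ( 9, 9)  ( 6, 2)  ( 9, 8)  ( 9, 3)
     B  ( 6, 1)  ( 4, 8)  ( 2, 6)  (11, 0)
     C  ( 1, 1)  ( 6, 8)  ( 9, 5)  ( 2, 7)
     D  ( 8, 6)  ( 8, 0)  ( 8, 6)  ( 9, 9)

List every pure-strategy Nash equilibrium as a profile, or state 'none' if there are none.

NE set: (A,P)

(A,P): NE
(A,Q): not NE [P1→D gives 8>6; P2→P gives 9>2]
(A,R): not NE [P2→P gives 9>8]
(A,S): not NE [P1→B gives 11>9; P2→P gives 9>3]
(B,P): not NE [P1→A gives 9>6; P2→Q gives 8>1]
(B,Q): not NE [P1→D gives 8>4]
(B,R): not NE [P1→C gives 9>2; P2→Q gives 8>6]
(B,S): not NE [P2→Q gives 8>0]
(C,P): not NE [P1→A gives 9>1; P2→Q gives 8>1]
(C,Q): not NE [P1→D gives 8>6]
(C,R): not NE [P2→Q gives 8>5]
(C,S): not NE [P1→B gives 11>2; P2→Q gives 8>7]
(D,P): not NE [P1→A gives 9>8; P2→S gives 9>6]
(D,Q): not NE [P2→S gives 9>0]
(D,R): not NE [P1→C gives 9>8; P2→S gives 9>6]
(D,S): not NE [P1→B gives 11>9]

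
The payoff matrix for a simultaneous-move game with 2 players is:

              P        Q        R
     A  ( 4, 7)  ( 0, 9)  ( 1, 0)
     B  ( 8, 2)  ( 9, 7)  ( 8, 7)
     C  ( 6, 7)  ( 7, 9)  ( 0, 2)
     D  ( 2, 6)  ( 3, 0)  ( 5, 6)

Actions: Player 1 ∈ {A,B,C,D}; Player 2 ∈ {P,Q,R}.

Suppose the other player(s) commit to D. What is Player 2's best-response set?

P2 best: {P,R}

u_2(P vs D) = 6
u_2(Q vs D) = 0
u_2(R vs D) = 6
max payoff 6 at {P,R}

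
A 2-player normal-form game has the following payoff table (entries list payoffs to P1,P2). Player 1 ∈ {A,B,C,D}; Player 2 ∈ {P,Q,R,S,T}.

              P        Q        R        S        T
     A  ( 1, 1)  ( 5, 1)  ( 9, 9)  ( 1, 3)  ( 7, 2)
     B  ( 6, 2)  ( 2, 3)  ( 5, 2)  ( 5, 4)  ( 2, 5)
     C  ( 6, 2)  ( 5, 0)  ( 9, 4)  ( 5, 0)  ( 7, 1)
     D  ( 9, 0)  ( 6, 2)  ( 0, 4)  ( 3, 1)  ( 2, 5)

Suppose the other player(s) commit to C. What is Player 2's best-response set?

argmax u_2 = {R}

u_2(P vs C) = 2
u_2(Q vs C) = 0
u_2(R vs C) = 4
u_2(S vs C) = 0
u_2(T vs C) = 1
max payoff 4 at {R}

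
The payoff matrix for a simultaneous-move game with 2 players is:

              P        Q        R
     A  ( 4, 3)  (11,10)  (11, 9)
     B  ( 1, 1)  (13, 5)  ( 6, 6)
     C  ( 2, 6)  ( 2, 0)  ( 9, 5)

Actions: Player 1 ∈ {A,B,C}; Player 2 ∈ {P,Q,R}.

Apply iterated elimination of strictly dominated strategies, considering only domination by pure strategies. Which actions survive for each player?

P1 drop C (A beats it: P:4>2 Q:11>2 R:11>9)
P2 drop P (Q beats it: A:10>3 B:5>1)
P1→{A,B} P2→{Q,R}

Remaining: P1:{A,B} P2:{Q,R}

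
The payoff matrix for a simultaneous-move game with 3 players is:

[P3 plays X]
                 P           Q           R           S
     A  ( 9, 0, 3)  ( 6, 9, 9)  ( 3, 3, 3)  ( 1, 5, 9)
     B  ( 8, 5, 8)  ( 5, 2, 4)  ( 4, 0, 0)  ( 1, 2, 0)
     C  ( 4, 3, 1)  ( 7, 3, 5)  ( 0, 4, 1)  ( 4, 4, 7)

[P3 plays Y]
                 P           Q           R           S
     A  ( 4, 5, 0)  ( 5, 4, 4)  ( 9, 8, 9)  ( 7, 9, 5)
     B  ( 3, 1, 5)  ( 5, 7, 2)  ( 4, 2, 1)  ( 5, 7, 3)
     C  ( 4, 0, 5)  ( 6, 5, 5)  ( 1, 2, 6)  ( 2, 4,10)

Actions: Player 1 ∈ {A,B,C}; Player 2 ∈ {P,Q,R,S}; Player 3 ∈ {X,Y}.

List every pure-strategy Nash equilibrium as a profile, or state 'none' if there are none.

Nash profiles: (C,Q,Y)

(A,P,X): not NE [P2→Q gives 9>0]
(A,P,Y): not NE [P2→S gives 9>5; P3→X gives 3>0]
(A,Q,X): not NE [P1→C gives 7>6]
(A,Q,Y): not NE [P1→C gives 6>5; P2→S gives 9>4; P3→X gives 9>4]
(A,R,X): not NE [P1→B gives 4>3; P2→Q gives 9>3; P3→Y gives 9>3]
(A,R,Y): not NE [P2→S gives 9>8]
(A,S,X): not NE [P1→C gives 4>1; P2→Q gives 9>5]
(A,S,Y): not NE [P3→X gives 9>5]
(B,P,X): not NE [P1→A gives 9>8]
(B,P,Y): not NE [P1→C gives 4>3; P2→S gives 7>1; P3→X gives 8>5]
(B,Q,X): not NE [P1→C gives 7>5; P2→P gives 5>2]
(B,Q,Y): not NE [P1→C gives 6>5; P3→X gives 4>2]
(B,R,X): not NE [P2→P gives 5>0; P3→Y gives 1>0]
(B,R,Y): not NE [P1→A gives 9>4; P2→S gives 7>2]
(B,S,X): not NE [P1→C gives 4>1; P2→P gives 5>2; P3→Y gives 3>0]
(B,S,Y): not NE [P1→A gives 7>5]
(C,P,X): not NE [P1→A gives 9>4; P2→S gives 4>3; P3→Y gives 5>1]
(C,P,Y): not NE [P2→Q gives 5>0]
(C,Q,X): not NE [P2→S gives 4>3]
(C,Q,Y): NE
(C,R,X): not NE [P1→B gives 4>0; P3→Y gives 6>1]
(C,R,Y): not NE [P1→A gives 9>1; P2→Q gives 5>2]
(C,S,X): not NE [P3→Y gives 10>7]
(C,S,Y): not NE [P1→A gives 7>2; P2→Q gives 5>4]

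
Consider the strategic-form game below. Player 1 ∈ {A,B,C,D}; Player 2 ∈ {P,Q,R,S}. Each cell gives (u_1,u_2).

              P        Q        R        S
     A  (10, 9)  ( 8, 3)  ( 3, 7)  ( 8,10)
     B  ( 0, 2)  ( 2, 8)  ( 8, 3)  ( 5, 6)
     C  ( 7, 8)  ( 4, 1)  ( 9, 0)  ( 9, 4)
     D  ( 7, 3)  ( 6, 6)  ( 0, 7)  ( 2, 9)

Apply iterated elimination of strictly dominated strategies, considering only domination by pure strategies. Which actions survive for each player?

P1 drop B (C beats it: P:7>0 Q:4>2 R:9>8 S:9>5)
P1 drop D (A beats it: P:10>7 Q:8>6 R:3>0 S:8>2)
P2 drop Q (P beats it: A:9>3 C:8>1)
P2 drop R (P beats it: A:9>7 C:8>0)
P1→{A,C} P2→{P,S}

IESDS → P1:{A,C} P2:{P,S}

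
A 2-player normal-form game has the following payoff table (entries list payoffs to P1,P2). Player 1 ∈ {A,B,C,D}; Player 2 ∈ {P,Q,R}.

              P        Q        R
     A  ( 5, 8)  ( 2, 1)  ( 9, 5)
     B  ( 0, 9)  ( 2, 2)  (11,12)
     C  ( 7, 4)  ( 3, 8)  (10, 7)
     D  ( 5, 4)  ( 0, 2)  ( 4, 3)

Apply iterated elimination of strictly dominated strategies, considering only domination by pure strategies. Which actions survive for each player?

P1 drop A (C beats it: P:7>5 Q:3>2 R:10>9)
P1 drop D (C beats it: P:7>5 Q:3>0 R:10>4)
P2 drop P (R beats it: B:12>9 C:7>4)
P1→{B,C} P2→{Q,R}

Survivors P1:{B,C} P2:{Q,R}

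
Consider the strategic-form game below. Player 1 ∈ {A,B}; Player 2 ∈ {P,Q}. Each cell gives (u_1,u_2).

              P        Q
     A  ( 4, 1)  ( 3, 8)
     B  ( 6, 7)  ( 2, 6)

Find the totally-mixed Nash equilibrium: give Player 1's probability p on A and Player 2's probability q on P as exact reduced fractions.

P1 mixes 1/8 on A; P2 mixes 1/3 on P

P1 indiff ⇒ q·4+(1-q)·3 = q·6+(1-q)·2 ⇒ q(-2) = (1-q)(-1) ⇒ q = 1/3
P2 indiff ⇒ p·1+(1-p)·7 = p·8+(1-p)·6 ⇒ p(-7) = (1-p)(-1) ⇒ p = 1/8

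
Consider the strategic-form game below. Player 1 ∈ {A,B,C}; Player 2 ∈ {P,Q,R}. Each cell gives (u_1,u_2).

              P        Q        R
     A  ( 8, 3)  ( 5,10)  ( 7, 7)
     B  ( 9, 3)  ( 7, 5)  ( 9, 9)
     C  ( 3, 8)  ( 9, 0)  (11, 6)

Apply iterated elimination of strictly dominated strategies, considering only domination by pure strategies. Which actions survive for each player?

IESDS → P1:{B,C} P2:{P,R}

P1 drop A (B beats it: P:9>8 Q:7>5 R:9>7)
P2 drop Q (R beats it: B:9>5 C:6>0)
P1→{B,C} P2→{P,R}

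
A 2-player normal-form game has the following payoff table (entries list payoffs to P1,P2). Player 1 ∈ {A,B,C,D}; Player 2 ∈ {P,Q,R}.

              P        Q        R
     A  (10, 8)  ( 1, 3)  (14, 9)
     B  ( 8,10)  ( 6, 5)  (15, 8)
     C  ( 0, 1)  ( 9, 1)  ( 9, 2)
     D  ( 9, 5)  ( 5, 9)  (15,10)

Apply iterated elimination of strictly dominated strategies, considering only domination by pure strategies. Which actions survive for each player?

IESDS → P1:{A,B,D} P2:{P,R}

P2 drop Q (R beats it: A:9>3 B:8>5 C:2>1 D:10>9)
P1 drop C (A beats it: P:10>0 R:14>9)
P1→{A,B,D} P2→{P,R}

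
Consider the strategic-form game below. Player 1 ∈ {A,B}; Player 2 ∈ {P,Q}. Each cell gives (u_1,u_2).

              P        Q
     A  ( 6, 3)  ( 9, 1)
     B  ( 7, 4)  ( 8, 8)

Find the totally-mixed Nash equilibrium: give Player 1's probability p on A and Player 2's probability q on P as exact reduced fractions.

p=2/3, q=1/2

P1 indiff ⇒ q·6+(1-q)·9 = q·7+(1-q)·8 ⇒ q(-1) = (1-q)(-1) ⇒ q = 1/2
P2 indiff ⇒ p·3+(1-p)·4 = p·1+(1-p)·8 ⇒ p(2) = (1-p)(4) ⇒ p = 2/3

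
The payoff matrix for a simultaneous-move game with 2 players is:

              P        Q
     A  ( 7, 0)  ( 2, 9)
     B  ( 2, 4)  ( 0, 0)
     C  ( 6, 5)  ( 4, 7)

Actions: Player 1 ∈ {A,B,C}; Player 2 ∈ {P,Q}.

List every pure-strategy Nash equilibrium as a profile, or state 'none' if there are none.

(A,P): not NE [P2→Q gives 9>0]
(A,Q): not NE [P1→C gives 4>2]
(B,P): not NE [P1→A gives 7>2]
(B,Q): not NE [P1→C gives 4>0; P2→P gives 4>0]
(C,P): not NE [P1→A gives 7>6; P2→Q gives 7>5]
(C,Q): NE

PSNE = {(C,Q)}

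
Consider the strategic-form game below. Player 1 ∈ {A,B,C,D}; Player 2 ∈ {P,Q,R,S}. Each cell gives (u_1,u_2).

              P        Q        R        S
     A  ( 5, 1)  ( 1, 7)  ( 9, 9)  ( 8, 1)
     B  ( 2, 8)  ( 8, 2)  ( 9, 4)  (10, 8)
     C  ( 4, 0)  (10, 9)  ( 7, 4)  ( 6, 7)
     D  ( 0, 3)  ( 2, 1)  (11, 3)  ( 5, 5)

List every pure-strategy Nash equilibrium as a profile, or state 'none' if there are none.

(A,P): not NE [P2→R gives 9>1]
(A,Q): not NE [P1→C gives 10>1; P2→R gives 9>7]
(A,R): not NE [P1→D gives 11>9]
(A,S): not NE [P1→B gives 10>8; P2→R gives 9>1]
(B,P): not NE [P1→A gives 5>2]
(B,Q): not NE [P1→C gives 10>8; P2→S gives 8>2]
(B,R): not NE [P1→D gives 11>9; P2→S gives 8>4]
(B,S): NE
(C,P): not NE [P1→A gives 5>4; P2→Q gives 9>0]
(C,Q): NE
(C,R): not NE [P1→D gives 11>7; P2→Q gives 9>4]
(C,S): not NE [P1→B gives 10>6; P2→Q gives 9>7]
(D,P): not NE [P1→A gives 5>0; P2→S gives 5>3]
(D,Q): not NE [P1→C gives 10>2; P2→S gives 5>1]
(D,R): not NE [P2→S gives 5>3]
(D,S): not NE [P1→B gives 10>5]

PSNE = {(B,S), (C,Q)}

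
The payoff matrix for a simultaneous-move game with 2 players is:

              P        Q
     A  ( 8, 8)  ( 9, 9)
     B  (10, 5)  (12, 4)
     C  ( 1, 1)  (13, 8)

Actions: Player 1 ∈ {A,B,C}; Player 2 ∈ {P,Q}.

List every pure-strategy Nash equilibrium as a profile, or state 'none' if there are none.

(A,P): not NE [P1→B gives 10>8; P2→Q gives 9>8]
(A,Q): not NE [P1→C gives 13>9]
(B,P): NE
(B,Q): not NE [P1→C gives 13>12; P2→P gives 5>4]
(C,P): not NE [P1→B gives 10>1; P2→Q gives 8>1]
(C,Q): NE

PSNE = {(B,P), (C,Q)}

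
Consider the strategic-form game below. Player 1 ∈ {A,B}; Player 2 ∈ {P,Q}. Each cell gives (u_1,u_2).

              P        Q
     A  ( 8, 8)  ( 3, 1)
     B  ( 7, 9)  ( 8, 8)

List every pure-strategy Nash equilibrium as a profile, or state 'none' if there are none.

(A,P): NE
(A,Q): not NE [P1→B gives 8>3; P2→P gives 8>1]
(B,P): not NE [P1→A gives 8>7]
(B,Q): not NE [P2→P gives 9>8]

NE set: (A,P)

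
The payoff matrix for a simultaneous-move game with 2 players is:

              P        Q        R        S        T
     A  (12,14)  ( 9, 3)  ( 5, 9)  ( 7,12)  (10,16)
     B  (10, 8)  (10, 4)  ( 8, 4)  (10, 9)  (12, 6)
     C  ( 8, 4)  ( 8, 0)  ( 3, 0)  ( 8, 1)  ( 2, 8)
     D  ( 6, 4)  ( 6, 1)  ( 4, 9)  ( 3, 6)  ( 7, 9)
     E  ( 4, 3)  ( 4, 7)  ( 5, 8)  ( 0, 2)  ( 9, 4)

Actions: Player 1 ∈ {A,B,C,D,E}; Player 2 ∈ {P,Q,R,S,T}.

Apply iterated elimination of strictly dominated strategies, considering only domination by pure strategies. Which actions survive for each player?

P1 drop C (B beats it: P:10>8 Q:10>8 R:8>3 S:10>8 T:12>2)
P1 drop D (A beats it: P:12>6 Q:9>6 R:5>4 S:7>3 T:10>7)
P1 drop E (B beats it: P:10>4 Q:10>4 R:8>5 S:10>0 T:12>9)
P2 drop Q (P beats it: A:14>3 B:8>4)
P2 drop R (P beats it: A:14>9 B:8>4)
P1→{A,B} P2→{P,S,T}

Remaining: P1:{A,B} P2:{P,S,T}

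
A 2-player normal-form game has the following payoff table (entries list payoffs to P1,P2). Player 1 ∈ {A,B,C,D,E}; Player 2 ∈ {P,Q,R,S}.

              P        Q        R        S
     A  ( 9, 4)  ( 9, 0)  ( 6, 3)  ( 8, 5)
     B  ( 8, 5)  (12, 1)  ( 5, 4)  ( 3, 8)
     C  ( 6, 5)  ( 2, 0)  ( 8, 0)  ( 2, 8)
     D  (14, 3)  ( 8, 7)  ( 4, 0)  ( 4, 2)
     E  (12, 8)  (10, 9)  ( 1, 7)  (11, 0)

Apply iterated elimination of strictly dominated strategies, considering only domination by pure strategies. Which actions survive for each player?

P2 drop R (P beats it: A:4>3 B:5>4 C:5>0 D:3>0 E:8>7)
P1 drop A (E beats it: P:12>9 Q:10>9 S:11>8)
P1 drop C (B beats it: P:8>6 Q:12>2 S:3>2)
P1→{B,D,E} P2→{P,Q,S}

Remaining: P1:{B,D,E} P2:{P,Q,S}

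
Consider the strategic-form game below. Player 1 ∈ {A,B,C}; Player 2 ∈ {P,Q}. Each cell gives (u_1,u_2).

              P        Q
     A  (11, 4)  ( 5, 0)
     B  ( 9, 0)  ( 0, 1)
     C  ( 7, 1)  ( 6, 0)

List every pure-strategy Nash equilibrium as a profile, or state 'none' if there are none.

(A,P): NE
(A,Q): not NE [P1→C gives 6>5; P2→P gives 4>0]
(B,P): not NE [P1→A gives 11>9; P2→Q gives 1>0]
(B,Q): not NE [P1→C gives 6>0]
(C,P): not NE [P1→A gives 11>7]
(C,Q): not NE [P2→P gives 1>0]

Nash profiles: (A,P)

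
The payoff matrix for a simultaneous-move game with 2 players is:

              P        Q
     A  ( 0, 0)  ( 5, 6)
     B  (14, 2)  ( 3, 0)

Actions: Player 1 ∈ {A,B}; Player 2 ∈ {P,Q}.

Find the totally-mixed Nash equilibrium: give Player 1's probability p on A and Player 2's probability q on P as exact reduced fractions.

P1 mixes 1/4 on A; P2 mixes 1/8 on P

P1 indiff ⇒ q·0+(1-q)·5 = q·14+(1-q)·3 ⇒ q(-14) = (1-q)(-2) ⇒ q = 1/8
P2 indiff ⇒ p·0+(1-p)·2 = p·6+(1-p)·0 ⇒ p(-6) = (1-p)(-2) ⇒ p = 1/4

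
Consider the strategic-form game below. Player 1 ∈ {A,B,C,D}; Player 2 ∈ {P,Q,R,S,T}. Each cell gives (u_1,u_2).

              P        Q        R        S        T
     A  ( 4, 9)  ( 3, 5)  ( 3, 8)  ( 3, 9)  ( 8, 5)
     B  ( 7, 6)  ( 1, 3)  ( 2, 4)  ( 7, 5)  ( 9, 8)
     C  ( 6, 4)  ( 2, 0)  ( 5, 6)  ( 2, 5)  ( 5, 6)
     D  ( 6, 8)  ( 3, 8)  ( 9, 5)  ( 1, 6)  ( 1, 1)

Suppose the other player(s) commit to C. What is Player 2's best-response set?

argmax u_2 = {R,T}

u_2(P vs C) = 4
u_2(Q vs C) = 0
u_2(R vs C) = 6
u_2(S vs C) = 5
u_2(T vs C) = 6
max payoff 6 at {R,T}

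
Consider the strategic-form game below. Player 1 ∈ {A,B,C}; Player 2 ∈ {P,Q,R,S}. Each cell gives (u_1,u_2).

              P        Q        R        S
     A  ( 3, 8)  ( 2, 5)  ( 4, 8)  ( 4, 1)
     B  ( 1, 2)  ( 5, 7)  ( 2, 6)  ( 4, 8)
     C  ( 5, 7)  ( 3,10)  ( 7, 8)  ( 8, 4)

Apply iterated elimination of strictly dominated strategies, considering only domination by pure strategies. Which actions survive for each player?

IESDS → P1:{B,C} P2:{Q,S}

P1 drop A (C beats it: P:5>3 Q:3>2 R:7>4 S:8>4)
P2 drop P (Q beats it: B:7>2 C:10>7)
P2 drop R (Q beats it: B:7>6 C:10>8)
P1→{B,C} P2→{Q,S}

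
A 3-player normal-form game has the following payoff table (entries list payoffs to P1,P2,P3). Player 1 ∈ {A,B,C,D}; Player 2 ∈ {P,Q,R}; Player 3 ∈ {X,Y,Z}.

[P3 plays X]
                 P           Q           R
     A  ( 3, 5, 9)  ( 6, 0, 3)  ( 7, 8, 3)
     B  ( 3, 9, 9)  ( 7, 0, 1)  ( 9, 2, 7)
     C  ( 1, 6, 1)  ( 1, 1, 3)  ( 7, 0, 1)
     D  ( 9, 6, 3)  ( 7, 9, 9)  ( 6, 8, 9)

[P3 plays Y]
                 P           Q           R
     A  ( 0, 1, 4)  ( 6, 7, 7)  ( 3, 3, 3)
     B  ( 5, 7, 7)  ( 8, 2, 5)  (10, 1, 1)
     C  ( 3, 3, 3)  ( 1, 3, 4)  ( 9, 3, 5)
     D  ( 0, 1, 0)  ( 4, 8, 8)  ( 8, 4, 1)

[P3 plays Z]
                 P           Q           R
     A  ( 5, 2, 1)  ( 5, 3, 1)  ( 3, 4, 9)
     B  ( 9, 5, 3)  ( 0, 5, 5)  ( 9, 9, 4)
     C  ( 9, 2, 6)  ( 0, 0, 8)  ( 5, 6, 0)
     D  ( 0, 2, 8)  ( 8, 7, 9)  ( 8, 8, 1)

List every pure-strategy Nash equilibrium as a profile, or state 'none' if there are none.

(A,P,X): not NE [P1→D gives 9>3; P2→R gives 8>5]
(A,P,Y): not NE [P1→B gives 5>0; P2→Q gives 7>1; P3→X gives 9>4]
(A,P,Z): not NE [P1→C gives 9>5; P2→R gives 4>2; P3→X gives 9>1]
(A,Q,X): not NE [P1→D gives 7>6; P2→R gives 8>0; P3→Y gives 7>3]
(A,Q,Y): not NE [P1→B gives 8>6]
(A,Q,Z): not NE [P1→D gives 8>5; P2→R gives 4>3; P3→Y gives 7>1]
(A,R,X): not NE [P1→B gives 9>7; P3→Z gives 9>3]
(A,R,Y): not NE [P1→B gives 10>3; P2→Q gives 7>3; P3→Z gives 9>3]
(A,R,Z): not NE [P1→B gives 9>3]
(B,P,X): not NE [P1→D gives 9>3]
(B,P,Y): not NE [P3→X gives 9>7]
(B,P,Z): not NE [P2→R gives 9>5; P3→X gives 9>3]
(B,Q,X): not NE [P2→P gives 9>0; P3→Z gives 5>1]
(B,Q,Y): not NE [P2→P gives 7>2]
(B,Q,Z): not NE [P1→D gives 8>0; P2→R gives 9>5]
(B,R,X): not NE [P2→P gives 9>2]
(B,R,Y): not NE [P2→P gives 7>1; P3→X gives 7>1]
(B,R,Z): not NE [P3→X gives 7>4]
(C,P,X): not NE [P1→D gives 9>1; P3→Z gives 6>1]
(C,P,Y): not NE [P1→B gives 5>3; P3→Z gives 6>3]
(C,P,Z): not NE [P2→R gives 6>2]
(C,Q,X): not NE [P1→D gives 7>1; P2→P gives 6>1; P3→Z gives 8>3]
(C,Q,Y): not NE [P1→B gives 8>1; P3→Z gives 8>4]
(C,Q,Z): not NE [P1→D gives 8>0; P2→R gives 6>0]
(C,R,X): not NE [P1→B gives 9>7; P2→P gives 6>0; P3→Y gives 5>1]
(C,R,Y): not NE [P1→B gives 10>9]
(C,R,Z): not NE [P1→B gives 9>5; P3→Y gives 5>0]
(D,P,X): not NE [P2→Q gives 9>6; P3→Z gives 8>3]
(D,P,Y): not NE [P1→B gives 5>0; P2→Q gives 8>1; P3→Z gives 8>0]
(D,P,Z): not NE [P1→C gives 9>0; P2→R gives 8>2]
(D,Q,X): NE
(D,Q,Y): not NE [P1→B gives 8>4; P3→Z gives 9>8]
(D,Q,Z): not NE [P2→R gives 8>7]
(D,R,X): not NE [P1→B gives 9>6; P2→Q gives 9>8]
(D,R,Y): not NE [P1→B gives 10>8; P2→Q gives 8>4; P3→X gives 9>1]
(D,R,Z): not NE [P1→B gives 9>8; P3→X gives 9>1]

PSNE = {(D,Q,X)}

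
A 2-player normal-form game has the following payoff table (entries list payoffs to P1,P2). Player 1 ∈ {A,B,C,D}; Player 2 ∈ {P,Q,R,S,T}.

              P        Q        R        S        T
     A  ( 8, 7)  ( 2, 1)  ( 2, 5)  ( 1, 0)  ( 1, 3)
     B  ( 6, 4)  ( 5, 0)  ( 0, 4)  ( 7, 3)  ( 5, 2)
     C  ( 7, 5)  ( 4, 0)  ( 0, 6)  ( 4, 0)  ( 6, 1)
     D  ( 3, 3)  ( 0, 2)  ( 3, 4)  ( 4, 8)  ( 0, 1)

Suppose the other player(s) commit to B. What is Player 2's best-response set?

argmax u_2 = {P,R}

u_2(P vs B) = 4
u_2(Q vs B) = 0
u_2(R vs B) = 4
u_2(S vs B) = 3
u_2(T vs B) = 2
max payoff 4 at {P,R}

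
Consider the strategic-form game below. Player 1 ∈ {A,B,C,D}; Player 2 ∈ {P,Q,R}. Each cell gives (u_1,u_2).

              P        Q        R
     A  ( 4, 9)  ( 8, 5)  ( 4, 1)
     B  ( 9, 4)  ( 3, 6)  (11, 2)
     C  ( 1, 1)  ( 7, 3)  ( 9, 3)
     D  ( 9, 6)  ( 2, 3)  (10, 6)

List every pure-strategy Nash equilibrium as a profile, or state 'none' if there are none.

(A,P): not NE [P1→D gives 9>4]
(A,Q): not NE [P2→P gives 9>5]
(A,R): not NE [P1→B gives 11>4; P2→P gives 9>1]
(B,P): not NE [P2→Q gives 6>4]
(B,Q): not NE [P1→A gives 8>3]
(B,R): not NE [P2→Q gives 6>2]
(C,P): not NE [P1→D gives 9>1; P2→R gives 3>1]
(C,Q): not NE [P1→A gives 8>7]
(C,R): not NE [P1→B gives 11>9]
(D,P): NE
(D,Q): not NE [P1→A gives 8>2; P2→R gives 6>3]
(D,R): not NE [P1→B gives 11>10]

NE set: (D,P)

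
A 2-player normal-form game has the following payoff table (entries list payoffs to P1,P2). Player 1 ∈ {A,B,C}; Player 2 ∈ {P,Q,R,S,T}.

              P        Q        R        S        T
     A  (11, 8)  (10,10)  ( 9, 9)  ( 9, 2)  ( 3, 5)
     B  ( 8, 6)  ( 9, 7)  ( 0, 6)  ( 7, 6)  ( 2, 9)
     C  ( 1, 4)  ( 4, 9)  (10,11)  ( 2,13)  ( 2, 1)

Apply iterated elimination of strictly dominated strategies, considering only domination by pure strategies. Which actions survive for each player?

Remaining: P1:{A,C} P2:{Q,R,S}

P1 drop B (A beats it: P:11>8 Q:10>9 R:9>0 S:9>7 T:3>2)
P2 drop P (Q beats it: A:10>8 C:9>4)
P2 drop T (Q beats it: A:10>5 C:9>1)
P1→{A,C} P2→{Q,R,S}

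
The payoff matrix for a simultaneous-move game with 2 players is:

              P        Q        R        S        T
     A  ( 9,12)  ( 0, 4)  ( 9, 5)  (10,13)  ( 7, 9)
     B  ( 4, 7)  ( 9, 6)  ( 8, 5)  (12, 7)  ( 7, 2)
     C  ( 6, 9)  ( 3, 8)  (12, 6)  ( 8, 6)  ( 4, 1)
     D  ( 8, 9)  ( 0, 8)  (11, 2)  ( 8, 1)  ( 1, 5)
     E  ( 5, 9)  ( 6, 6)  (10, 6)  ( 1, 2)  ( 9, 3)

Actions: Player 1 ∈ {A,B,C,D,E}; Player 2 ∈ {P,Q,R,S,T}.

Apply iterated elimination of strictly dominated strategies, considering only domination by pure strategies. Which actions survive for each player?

P2 drop Q (P beats it: A:12>4 B:7>6 C:9>8 D:9>8 E:9>6)
P2 drop R (P beats it: A:12>5 B:7>5 C:9>6 D:9>2 E:9>6)
P1 drop C (A beats it: P:9>6 S:10>8 T:7>4)
P1 drop D (A beats it: P:9>8 S:10>8 T:7>1)
P2 drop T (P beats it: A:12>9 B:7>2 E:9>3)
P1 drop E (A beats it: P:9>5 S:10>1)
P1→{A,B} P2→{P,S}

Survivors P1:{A,B} P2:{P,S}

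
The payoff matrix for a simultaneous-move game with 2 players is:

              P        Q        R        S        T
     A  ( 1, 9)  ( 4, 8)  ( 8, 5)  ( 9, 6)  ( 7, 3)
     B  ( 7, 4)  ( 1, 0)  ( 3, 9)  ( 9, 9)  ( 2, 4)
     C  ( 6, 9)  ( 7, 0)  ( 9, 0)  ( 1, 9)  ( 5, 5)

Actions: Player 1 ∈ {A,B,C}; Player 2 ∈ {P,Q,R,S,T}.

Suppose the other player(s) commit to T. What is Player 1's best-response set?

u_1(A vs T) = 7
u_1(B vs T) = 2
u_1(C vs T) = 5
max payoff 7 at {A}

BR_1 = {A}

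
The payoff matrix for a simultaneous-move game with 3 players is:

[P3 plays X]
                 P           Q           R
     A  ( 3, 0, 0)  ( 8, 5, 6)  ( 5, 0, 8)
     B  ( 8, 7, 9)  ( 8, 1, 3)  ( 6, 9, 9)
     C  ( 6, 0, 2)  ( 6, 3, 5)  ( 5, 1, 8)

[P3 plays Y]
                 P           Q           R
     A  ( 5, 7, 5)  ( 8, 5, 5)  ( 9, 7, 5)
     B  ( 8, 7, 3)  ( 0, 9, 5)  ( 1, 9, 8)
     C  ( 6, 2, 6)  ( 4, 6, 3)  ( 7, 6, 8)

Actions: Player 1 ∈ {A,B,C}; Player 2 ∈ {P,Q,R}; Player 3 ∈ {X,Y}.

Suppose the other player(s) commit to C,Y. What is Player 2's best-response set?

u_2(P vs C,Y) = 2
u_2(Q vs C,Y) = 6
u_2(R vs C,Y) = 6
max payoff 6 at {Q,R}

P2 best: {Q,R}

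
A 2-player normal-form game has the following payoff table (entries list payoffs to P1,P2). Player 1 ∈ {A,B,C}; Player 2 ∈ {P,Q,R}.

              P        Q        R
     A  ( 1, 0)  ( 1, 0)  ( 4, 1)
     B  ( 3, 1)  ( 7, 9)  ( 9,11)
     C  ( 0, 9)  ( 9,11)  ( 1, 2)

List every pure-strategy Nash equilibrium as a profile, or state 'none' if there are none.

NE set: (B,R), (C,Q)

(A,P): not NE [P1→B gives 3>1; P2→R gives 1>0]
(A,Q): not NE [P1→C gives 9>1; P2→R gives 1>0]
(A,R): not NE [P1→B gives 9>4]
(B,P): not NE [P2→R gives 11>1]
(B,Q): not NE [P1→C gives 9>7; P2→R gives 11>9]
(B,R): NE
(C,P): not NE [P1→B gives 3>0; P2→Q gives 11>9]
(C,Q): NE
(C,R): not NE [P1→B gives 9>1; P2→Q gives 11>2]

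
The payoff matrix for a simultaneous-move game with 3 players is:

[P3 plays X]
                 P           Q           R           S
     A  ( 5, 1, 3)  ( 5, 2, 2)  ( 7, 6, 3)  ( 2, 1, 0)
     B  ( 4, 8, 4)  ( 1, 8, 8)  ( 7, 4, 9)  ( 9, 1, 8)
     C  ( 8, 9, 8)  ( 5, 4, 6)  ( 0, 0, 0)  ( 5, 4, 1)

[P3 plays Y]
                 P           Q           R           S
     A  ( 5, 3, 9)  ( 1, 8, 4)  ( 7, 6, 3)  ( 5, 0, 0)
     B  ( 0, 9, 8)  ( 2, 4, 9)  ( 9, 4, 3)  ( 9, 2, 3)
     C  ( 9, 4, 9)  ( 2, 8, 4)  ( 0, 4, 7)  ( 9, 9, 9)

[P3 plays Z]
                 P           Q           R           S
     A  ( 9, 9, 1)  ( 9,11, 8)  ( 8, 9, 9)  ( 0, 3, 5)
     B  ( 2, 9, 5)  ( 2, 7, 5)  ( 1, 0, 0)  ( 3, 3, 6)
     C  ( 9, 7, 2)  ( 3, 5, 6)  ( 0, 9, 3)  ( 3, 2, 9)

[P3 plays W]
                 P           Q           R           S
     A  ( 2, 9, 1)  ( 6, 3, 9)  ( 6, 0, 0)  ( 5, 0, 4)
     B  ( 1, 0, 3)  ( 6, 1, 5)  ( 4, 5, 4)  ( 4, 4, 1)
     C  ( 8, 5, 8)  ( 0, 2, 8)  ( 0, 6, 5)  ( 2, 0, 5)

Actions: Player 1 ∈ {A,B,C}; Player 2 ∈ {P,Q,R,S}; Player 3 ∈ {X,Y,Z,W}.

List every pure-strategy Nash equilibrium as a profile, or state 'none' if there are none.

PSNE = {(C,S,Y)}

(A,P,X): not NE [P1→C gives 8>5; P2→R gives 6>1; P3→Y gives 9>3]
(A,P,Y): not NE [P1→C gives 9>5; P2→Q gives 8>3]
(A,P,Z): not NE [P2→Q gives 11>9; P3→Y gives 9>1]
(A,P,W): not NE [P1→C gives 8>2; P3→Y gives 9>1]
(A,Q,X): not NE [P2→R gives 6>2; P3→W gives 9>2]
(A,Q,Y): not NE [P1→C gives 2>1; P3→W gives 9>4]
(A,Q,Z): not NE [P3→W gives 9>8]
(A,Q,W): not NE [P2→P gives 9>3]
(A,R,X): not NE [P3→Z gives 9>3]
(A,R,Y): not NE [P1→B gives 9>7; P2→Q gives 8>6; P3→Z gives 9>3]
(A,R,Z): not NE [P2→Q gives 11>9]
(A,R,W): not NE [P2→P gives 9>0; P3→Z gives 9>0]
(A,S,X): not NE [P1→B gives 9>2; P2→R gives 6>1; P3→Z gives 5>0]
(A,S,Y): not NE [P1→C gives 9>5; P2→Q gives 8>0; P3→Z gives 5>0]
(A,S,Z): not NE [P1→C gives 3>0; P2→Q gives 11>3]
(A,S,W): not NE [P2→P gives 9>0; P3→Z gives 5>4]
(B,P,X): not NE [P1→C gives 8>4; P3→Y gives 8>4]
(B,P,Y): not NE [P1→C gives 9>0]
(B,P,Z): not NE [P1→C gives 9>2; P3→Y gives 8>5]
(B,P,W): not NE [P1→C gives 8>1; P2→R gives 5>0; P3→Y gives 8>3]
(B,Q,X): not NE [P1→C gives 5>1; P3→Y gives 9>8]
(B,Q,Y): not NE [P2→P gives 9>4]
(B,Q,Z): not NE [P1→A gives 9>2; P2→P gives 9>7; P3→Y gives 9>5]
(B,Q,W): not NE [P2→R gives 5>1; P3→Y gives 9>5]
(B,R,X): not NE [P2→Q gives 8>4]
(B,R,Y): not NE [P2→P gives 9>4; P3→X gives 9>3]
(B,R,Z): not NE [P1→A gives 8>1; P2→P gives 9>0; P3→X gives 9>0]
(B,R,W): not NE [P1→A gives 6>4; P3→X gives 9>4]
(B,S,X): not NE [P2→Q gives 8>1]
(B,S,Y): not NE [P2→P gives 9>2; P3→X gives 8>3]
(B,S,Z): not NE [P2→P gives 9>3; P3→X gives 8>6]
(B,S,W): not NE [P1→A gives 5>4; P2→R gives 5>4; P3→X gives 8>1]
(C,P,X): not NE [P3→Y gives 9>8]
(C,P,Y): not NE [P2→S gives 9>4]
(C,P,Z): not NE [P2→R gives 9>7; P3→Y gives 9>2]
(C,P,W): not NE [P2→R gives 6>5; P3→Y gives 9>8]
(C,Q,X): not NE [P2→P gives 9>4; P3→W gives 8>6]
(C,Q,Y): not NE [P2→S gives 9>8; P3→W gives 8>4]
(C,Q,Z): not NE [P1→A gives 9>3; P2→R gives 9>5; P3→W gives 8>6]
(C,Q,W): not NE [P1→B gives 6>0; P2→R gives 6>2]
(C,R,X): not NE [P1→B gives 7>0; P2→P gives 9>0; P3→Y gives 7>0]
(C,R,Y): not NE [P1→B gives 9>0; P2→S gives 9>4]
(C,R,Z): not NE [P1→A gives 8>0; P3→Y gives 7>3]
(C,R,W): not NE [P1→A gives 6>0; P3→Y gives 7>5]
(C,S,X): not NE [P1→B gives 9>5; P2→P gives 9>4; P3→Z gives 9>1]
(C,S,Y): NE
(C,S,Z): not NE [P2→R gives 9>2]
(C,S,W): not NE [P1→A gives 5>2; P2→R gives 6>0; P3→Z gives 9>5]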